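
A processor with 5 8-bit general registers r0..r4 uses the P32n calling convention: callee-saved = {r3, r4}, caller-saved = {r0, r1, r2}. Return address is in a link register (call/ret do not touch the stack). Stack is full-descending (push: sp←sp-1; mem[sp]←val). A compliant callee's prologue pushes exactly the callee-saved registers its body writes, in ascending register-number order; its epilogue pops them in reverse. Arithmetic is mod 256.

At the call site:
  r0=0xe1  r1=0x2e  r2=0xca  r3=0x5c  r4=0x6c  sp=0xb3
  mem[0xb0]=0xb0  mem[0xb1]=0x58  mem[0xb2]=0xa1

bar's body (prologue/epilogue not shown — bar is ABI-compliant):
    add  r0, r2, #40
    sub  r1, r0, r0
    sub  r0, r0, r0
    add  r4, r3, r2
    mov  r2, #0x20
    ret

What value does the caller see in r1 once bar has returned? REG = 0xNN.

prologue: push r4 → mem[0xb2]=0x6c, sp=0xb2
body[0] add  r0, r2, #40 → r0=0xf2
body[1] sub  r1, r0, r0 → r1=0x00
body[2] sub  r0, r0, r0 → r0=0x00
body[3] add  r4, r3, r2 → r4=0x26
body[4] mov  r2, #0x20 → r2=0x20
epilogue: pop r4=0x6c, sp=0xb3
r1 is caller-saved → body value

REG = 0x00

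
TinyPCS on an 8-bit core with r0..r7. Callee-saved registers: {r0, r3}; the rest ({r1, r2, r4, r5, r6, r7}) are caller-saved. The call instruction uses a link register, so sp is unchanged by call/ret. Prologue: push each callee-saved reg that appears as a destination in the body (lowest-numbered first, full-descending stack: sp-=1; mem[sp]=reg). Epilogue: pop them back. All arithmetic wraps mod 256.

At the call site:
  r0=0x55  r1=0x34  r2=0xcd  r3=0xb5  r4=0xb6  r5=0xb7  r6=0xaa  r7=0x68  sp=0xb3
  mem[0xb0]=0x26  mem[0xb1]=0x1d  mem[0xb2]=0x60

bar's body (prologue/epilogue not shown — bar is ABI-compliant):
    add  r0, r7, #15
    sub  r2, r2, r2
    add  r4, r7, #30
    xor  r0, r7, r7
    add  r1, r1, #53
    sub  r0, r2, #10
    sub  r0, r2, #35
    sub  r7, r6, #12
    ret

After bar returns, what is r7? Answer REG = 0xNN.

prologue: push r0 → mem[0xb2]=0x55, sp=0xb2
body[0] add  r0, r7, #15 → r0=0x77
body[1] sub  r2, r2, r2 → r2=0x00
body[2] add  r4, r7, #30 → r4=0x86
body[3] xor  r0, r7, r7 → r0=0x00
body[4] add  r1, r1, #53 → r1=0x69
body[5] sub  r0, r2, #10 → r0=0xf6
body[6] sub  r0, r2, #35 → r0=0xdd
body[7] sub  r7, r6, #12 → r7=0x9e
epilogue: pop r0=0x55, sp=0xb3
r7 is caller-saved → body value

REG = 0x9e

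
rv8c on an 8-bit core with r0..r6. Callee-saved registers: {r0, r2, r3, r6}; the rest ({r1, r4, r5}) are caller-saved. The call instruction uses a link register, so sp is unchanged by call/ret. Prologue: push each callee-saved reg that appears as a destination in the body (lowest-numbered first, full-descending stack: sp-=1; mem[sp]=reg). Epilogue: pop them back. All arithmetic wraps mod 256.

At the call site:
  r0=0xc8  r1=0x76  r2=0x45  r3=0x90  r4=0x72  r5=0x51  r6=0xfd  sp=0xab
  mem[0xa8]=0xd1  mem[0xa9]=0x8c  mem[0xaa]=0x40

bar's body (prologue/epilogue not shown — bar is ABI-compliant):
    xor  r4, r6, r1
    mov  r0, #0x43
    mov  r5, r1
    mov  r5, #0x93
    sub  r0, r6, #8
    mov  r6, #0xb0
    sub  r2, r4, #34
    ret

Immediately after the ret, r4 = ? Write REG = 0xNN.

prologue: push r0 -> mem[0xaa]=0xc8, sp=0xaa
prologue: push r2 -> mem[0xa9]=0x45, sp=0xa9
prologue: push r6 -> mem[0xa8]=0xfd, sp=0xa8
body[0] xor  r4, r6, r1 -> r4=0x8b
body[1] mov  r0, #0x43 -> r0=0x43
body[2] mov  r5, r1 -> r5=0x76
body[3] mov  r5, #0x93 -> r5=0x93
body[4] sub  r0, r6, #8 -> r0=0xf5
body[5] mov  r6, #0xb0 -> r6=0xb0
body[6] sub  r2, r4, #34 -> r2=0x69
epilogue: pop r6=0xfd, sp=0xa9
epilogue: pop r2=0x45, sp=0xaa
epilogue: pop r0=0xc8, sp=0xab
r4 is caller-saved -> body value

REG = 0x8b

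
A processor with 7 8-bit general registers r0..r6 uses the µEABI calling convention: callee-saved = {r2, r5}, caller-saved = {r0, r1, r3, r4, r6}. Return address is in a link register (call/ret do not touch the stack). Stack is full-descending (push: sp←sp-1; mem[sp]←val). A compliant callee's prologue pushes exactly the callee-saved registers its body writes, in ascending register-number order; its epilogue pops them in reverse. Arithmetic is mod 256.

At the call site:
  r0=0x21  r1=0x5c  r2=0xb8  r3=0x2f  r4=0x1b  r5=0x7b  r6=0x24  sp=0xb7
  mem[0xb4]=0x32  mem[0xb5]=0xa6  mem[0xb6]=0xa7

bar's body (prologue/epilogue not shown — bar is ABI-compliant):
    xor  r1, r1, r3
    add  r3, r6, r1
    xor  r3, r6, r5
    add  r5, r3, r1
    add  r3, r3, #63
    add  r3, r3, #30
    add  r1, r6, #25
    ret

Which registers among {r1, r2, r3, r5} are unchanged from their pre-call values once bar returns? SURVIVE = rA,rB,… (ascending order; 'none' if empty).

SURVIVE = r2,r5

prologue: push r5 -> mem[0xb6]=0x7b, sp=0xb6
body[0] xor  r1, r1, r3 -> r1=0x73
body[1] add  r3, r6, r1 -> r3=0x97
body[2] xor  r3, r6, r5 -> r3=0x5f
body[3] add  r5, r3, r1 -> r5=0xd2
body[4] add  r3, r3, #63 -> r3=0x9e
body[5] add  r3, r3, #30 -> r3=0xbc
body[6] add  r1, r6, #25 -> r1=0x3d
epilogue: pop r5=0x7b, sp=0xb7
r1: caller-saved, written=True
r2: callee-saved, written=False
r3: caller-saved, written=True
r5: callee-saved, written=True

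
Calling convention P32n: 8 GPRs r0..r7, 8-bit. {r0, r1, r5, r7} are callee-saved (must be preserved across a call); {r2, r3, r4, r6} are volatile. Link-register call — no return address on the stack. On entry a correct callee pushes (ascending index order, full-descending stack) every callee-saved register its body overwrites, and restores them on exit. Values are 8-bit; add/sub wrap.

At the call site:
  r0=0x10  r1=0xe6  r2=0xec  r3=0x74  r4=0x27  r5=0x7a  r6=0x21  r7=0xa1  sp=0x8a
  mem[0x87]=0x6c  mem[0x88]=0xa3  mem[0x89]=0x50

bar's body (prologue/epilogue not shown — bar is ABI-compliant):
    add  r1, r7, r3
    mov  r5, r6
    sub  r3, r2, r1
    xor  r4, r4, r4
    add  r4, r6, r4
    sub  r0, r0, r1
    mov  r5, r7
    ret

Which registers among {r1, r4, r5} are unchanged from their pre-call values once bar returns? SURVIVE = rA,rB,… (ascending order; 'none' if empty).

SURVIVE = r1,r5

prologue: push r0 → mem[0x89]=0x10, sp=0x89
prologue: push r1 → mem[0x88]=0xe6, sp=0x88
prologue: push r5 → mem[0x87]=0x7a, sp=0x87
body[0] add  r1, r7, r3 → r1=0x15
body[1] mov  r5, r6 → r5=0x21
body[2] sub  r3, r2, r1 → r3=0xd7
body[3] xor  r4, r4, r4 → r4=0x00
body[4] add  r4, r6, r4 → r4=0x21
body[5] sub  r0, r0, r1 → r0=0xfb
body[6] mov  r5, r7 → r5=0xa1
epilogue: pop r5=0x7a, sp=0x88
epilogue: pop r1=0xe6, sp=0x89
epilogue: pop r0=0x10, sp=0x8a
r1: callee-saved, written=True
r4: caller-saved, written=True
r5: callee-saved, written=True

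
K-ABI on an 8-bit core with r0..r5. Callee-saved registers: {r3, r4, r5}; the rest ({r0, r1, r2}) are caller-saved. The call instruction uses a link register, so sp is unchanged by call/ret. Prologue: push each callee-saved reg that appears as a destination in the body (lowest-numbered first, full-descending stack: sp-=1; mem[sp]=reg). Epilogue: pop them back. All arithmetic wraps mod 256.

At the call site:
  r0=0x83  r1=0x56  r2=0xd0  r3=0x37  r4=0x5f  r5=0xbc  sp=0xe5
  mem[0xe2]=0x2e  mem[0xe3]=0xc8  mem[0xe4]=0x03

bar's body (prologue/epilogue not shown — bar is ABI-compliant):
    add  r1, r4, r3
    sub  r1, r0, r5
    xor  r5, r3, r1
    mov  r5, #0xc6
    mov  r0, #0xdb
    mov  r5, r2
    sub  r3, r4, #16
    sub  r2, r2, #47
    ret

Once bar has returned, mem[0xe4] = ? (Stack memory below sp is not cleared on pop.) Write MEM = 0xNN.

prologue: push r3 → mem[0xe4]=0x37, sp=0xe4
prologue: push r5 → mem[0xe3]=0xbc, sp=0xe3
body[0] add  r1, r4, r3 → r1=0x96
body[1] sub  r1, r0, r5 → r1=0xc7
body[2] xor  r5, r3, r1 → r5=0xf0
body[3] mov  r5, #0xc6 → r5=0xc6
body[4] mov  r0, #0xdb → r0=0xdb
body[5] mov  r5, r2 → r5=0xd0
body[6] sub  r3, r4, #16 → r3=0x4f
body[7] sub  r2, r2, #47 → r2=0xa1
epilogue: pop r5=0xbc, sp=0xe4
epilogue: pop r3=0x37, sp=0xe5
prologue pushed ['r3', 'r5'] at ['0xe4', '0xe3']

MEM = 0x37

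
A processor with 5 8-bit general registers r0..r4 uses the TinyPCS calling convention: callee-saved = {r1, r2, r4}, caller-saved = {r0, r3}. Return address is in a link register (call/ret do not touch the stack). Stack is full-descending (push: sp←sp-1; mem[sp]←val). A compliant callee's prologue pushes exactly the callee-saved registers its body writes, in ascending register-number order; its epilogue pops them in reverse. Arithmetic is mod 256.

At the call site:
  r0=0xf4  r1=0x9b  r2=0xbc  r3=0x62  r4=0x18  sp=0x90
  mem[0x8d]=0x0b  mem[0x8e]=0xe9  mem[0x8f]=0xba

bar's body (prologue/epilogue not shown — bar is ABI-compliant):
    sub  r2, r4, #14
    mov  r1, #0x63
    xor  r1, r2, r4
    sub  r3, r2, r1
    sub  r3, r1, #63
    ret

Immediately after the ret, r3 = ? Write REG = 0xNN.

REG = 0xd3

prologue: push r1 → mem[0x8f]=0x9b, sp=0x8f
prologue: push r2 → mem[0x8e]=0xbc, sp=0x8e
body[0] sub  r2, r4, #14 → r2=0x0a
body[1] mov  r1, #0x63 → r1=0x63
body[2] xor  r1, r2, r4 → r1=0x12
body[3] sub  r3, r2, r1 → r3=0xf8
body[4] sub  r3, r1, #63 → r3=0xd3
epilogue: pop r2=0xbc, sp=0x8f
epilogue: pop r1=0x9b, sp=0x90
r3 is caller-saved → body value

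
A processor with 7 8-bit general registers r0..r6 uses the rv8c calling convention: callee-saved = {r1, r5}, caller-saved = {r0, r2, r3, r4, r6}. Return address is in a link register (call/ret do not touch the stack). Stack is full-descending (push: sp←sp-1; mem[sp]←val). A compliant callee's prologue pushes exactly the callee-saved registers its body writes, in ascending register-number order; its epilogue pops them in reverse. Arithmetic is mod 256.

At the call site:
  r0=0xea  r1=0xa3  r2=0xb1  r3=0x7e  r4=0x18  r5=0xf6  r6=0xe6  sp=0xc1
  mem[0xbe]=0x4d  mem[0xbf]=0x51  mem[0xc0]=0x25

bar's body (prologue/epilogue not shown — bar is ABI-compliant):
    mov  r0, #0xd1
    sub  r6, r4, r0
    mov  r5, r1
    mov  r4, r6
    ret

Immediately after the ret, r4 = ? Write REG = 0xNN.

prologue: push r5 → mem[0xc0]=0xf6, sp=0xc0
body[0] mov  r0, #0xd1 → r0=0xd1
body[1] sub  r6, r4, r0 → r6=0x47
body[2] mov  r5, r1 → r5=0xa3
body[3] mov  r4, r6 → r4=0x47
epilogue: pop r5=0xf6, sp=0xc1
r4 is caller-saved → body value

REG = 0x47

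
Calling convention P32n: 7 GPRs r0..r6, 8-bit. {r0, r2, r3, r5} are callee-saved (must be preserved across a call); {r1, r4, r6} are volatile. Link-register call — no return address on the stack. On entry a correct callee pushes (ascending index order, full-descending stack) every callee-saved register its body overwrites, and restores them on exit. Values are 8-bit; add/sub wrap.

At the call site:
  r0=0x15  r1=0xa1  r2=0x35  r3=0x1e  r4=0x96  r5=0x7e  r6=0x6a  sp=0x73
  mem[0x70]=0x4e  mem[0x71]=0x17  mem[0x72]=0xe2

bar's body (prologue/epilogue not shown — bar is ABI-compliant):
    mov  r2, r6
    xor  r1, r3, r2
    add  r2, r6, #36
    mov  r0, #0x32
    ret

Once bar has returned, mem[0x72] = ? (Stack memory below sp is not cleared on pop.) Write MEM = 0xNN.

prologue: push r0 -> mem[0x72]=0x15, sp=0x72
prologue: push r2 -> mem[0x71]=0x35, sp=0x71
body[0] mov  r2, r6 -> r2=0x6a
body[1] xor  r1, r3, r2 -> r1=0x74
body[2] add  r2, r6, #36 -> r2=0x8e
body[3] mov  r0, #0x32 -> r0=0x32
epilogue: pop r2=0x35, sp=0x72
epilogue: pop r0=0x15, sp=0x73
prologue pushed ['r0', 'r2'] at ['0x72', '0x71']

MEM = 0x15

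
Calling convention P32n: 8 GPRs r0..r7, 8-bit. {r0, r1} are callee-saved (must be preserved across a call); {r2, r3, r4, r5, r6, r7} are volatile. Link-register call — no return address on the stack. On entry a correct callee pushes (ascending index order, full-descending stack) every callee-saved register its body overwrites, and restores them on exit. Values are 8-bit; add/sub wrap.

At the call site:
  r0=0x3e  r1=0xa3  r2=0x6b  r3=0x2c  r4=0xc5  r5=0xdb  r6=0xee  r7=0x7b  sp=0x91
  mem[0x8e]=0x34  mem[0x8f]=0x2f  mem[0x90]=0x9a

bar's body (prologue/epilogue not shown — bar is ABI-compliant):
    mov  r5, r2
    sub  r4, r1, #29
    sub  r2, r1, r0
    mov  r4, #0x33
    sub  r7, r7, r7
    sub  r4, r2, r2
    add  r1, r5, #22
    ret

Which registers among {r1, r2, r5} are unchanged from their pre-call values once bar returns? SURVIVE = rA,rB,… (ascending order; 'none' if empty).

prologue: push r1 -> mem[0x90]=0xa3, sp=0x90
body[0] mov  r5, r2 -> r5=0x6b
body[1] sub  r4, r1, #29 -> r4=0x86
body[2] sub  r2, r1, r0 -> r2=0x65
body[3] mov  r4, #0x33 -> r4=0x33
body[4] sub  r7, r7, r7 -> r7=0x00
body[5] sub  r4, r2, r2 -> r4=0x00
body[6] add  r1, r5, #22 -> r1=0x81
epilogue: pop r1=0xa3, sp=0x91
r1: callee-saved, written=True
r2: caller-saved, written=True
r5: caller-saved, written=True

SURVIVE = r1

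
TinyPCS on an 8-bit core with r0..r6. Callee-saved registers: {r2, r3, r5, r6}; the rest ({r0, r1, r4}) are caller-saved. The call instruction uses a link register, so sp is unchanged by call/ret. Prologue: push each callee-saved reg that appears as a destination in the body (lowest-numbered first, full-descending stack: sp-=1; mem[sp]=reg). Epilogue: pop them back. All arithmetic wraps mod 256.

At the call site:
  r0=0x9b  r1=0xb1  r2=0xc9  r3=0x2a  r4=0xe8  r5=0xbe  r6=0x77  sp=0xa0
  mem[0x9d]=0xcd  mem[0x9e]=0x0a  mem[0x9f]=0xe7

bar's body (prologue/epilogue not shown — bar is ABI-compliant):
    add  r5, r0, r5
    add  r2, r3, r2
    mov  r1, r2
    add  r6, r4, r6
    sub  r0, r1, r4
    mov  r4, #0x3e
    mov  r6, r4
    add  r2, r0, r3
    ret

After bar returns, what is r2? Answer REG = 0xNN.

REG = 0xc9

prologue: push r2 -> mem[0x9f]=0xc9, sp=0x9f
prologue: push r5 -> mem[0x9e]=0xbe, sp=0x9e
prologue: push r6 -> mem[0x9d]=0x77, sp=0x9d
body[0] add  r5, r0, r5 -> r5=0x59
body[1] add  r2, r3, r2 -> r2=0xf3
body[2] mov  r1, r2 -> r1=0xf3
body[3] add  r6, r4, r6 -> r6=0x5f
body[4] sub  r0, r1, r4 -> r0=0x0b
body[5] mov  r4, #0x3e -> r4=0x3e
body[6] mov  r6, r4 -> r6=0x3e
body[7] add  r2, r0, r3 -> r2=0x35
epilogue: pop r6=0x77, sp=0x9e
epilogue: pop r5=0xbe, sp=0x9f
epilogue: pop r2=0xc9, sp=0xa0
r2 is callee-saved -> restored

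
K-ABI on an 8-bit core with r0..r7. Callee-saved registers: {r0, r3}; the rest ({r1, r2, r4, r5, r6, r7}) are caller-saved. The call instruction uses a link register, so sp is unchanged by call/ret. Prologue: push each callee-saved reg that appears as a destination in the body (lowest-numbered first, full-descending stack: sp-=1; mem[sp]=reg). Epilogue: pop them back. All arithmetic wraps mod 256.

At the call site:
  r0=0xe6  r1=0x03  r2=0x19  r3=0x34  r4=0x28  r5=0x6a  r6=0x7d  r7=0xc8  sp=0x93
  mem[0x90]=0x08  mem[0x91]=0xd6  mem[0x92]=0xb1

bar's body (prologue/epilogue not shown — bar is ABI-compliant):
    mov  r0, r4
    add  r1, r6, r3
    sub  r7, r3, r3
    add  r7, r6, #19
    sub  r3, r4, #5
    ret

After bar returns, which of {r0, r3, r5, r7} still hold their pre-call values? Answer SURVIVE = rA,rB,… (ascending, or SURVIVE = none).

SURVIVE = r0,r3,r5

prologue: push r0 → mem[0x92]=0xe6, sp=0x92
prologue: push r3 → mem[0x91]=0x34, sp=0x91
body[0] mov  r0, r4 → r0=0x28
body[1] add  r1, r6, r3 → r1=0xb1
body[2] sub  r7, r3, r3 → r7=0x00
body[3] add  r7, r6, #19 → r7=0x90
body[4] sub  r3, r4, #5 → r3=0x23
epilogue: pop r3=0x34, sp=0x92
epilogue: pop r0=0xe6, sp=0x93
r0: callee-saved, written=True
r3: callee-saved, written=True
r5: caller-saved, written=False
r7: caller-saved, written=True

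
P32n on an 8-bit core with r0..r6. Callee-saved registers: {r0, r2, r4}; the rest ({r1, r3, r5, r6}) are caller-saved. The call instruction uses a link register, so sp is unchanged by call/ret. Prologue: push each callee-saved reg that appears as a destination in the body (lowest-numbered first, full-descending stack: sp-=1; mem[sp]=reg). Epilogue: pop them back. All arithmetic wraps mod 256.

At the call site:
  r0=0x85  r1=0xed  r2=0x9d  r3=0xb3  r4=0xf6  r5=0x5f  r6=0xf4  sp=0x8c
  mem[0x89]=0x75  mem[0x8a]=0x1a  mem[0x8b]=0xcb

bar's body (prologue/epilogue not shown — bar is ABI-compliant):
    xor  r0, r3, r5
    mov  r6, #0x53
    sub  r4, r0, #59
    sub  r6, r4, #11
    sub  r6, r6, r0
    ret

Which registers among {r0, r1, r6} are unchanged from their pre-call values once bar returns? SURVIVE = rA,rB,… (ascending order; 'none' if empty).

SURVIVE = r0,r1

prologue: push r0 -> mem[0x8b]=0x85, sp=0x8b
prologue: push r4 -> mem[0x8a]=0xf6, sp=0x8a
body[0] xor  r0, r3, r5 -> r0=0xec
body[1] mov  r6, #0x53 -> r6=0x53
body[2] sub  r4, r0, #59 -> r4=0xb1
body[3] sub  r6, r4, #11 -> r6=0xa6
body[4] sub  r6, r6, r0 -> r6=0xba
epilogue: pop r4=0xf6, sp=0x8b
epilogue: pop r0=0x85, sp=0x8c
r0: callee-saved, written=True
r1: caller-saved, written=False
r6: caller-saved, written=True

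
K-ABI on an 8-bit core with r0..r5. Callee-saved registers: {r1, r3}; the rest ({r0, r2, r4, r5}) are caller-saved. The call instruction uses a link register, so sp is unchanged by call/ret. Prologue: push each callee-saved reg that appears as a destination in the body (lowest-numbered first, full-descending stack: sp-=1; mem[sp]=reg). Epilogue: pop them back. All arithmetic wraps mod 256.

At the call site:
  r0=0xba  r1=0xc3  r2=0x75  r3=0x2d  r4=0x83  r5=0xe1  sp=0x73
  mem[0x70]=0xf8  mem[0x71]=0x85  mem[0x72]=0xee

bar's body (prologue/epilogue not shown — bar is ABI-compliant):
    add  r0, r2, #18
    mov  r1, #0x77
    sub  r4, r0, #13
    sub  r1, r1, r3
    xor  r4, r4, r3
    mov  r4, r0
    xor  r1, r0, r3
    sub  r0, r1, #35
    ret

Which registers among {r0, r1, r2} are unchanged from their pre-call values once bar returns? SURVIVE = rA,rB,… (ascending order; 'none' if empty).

prologue: push r1 -> mem[0x72]=0xc3, sp=0x72
body[0] add  r0, r2, #18 -> r0=0x87
body[1] mov  r1, #0x77 -> r1=0x77
body[2] sub  r4, r0, #13 -> r4=0x7a
body[3] sub  r1, r1, r3 -> r1=0x4a
body[4] xor  r4, r4, r3 -> r4=0x57
body[5] mov  r4, r0 -> r4=0x87
body[6] xor  r1, r0, r3 -> r1=0xaa
body[7] sub  r0, r1, #35 -> r0=0x87
epilogue: pop r1=0xc3, sp=0x73
r0: caller-saved, written=True
r1: callee-saved, written=True
r2: caller-saved, written=False

SURVIVE = r1,r2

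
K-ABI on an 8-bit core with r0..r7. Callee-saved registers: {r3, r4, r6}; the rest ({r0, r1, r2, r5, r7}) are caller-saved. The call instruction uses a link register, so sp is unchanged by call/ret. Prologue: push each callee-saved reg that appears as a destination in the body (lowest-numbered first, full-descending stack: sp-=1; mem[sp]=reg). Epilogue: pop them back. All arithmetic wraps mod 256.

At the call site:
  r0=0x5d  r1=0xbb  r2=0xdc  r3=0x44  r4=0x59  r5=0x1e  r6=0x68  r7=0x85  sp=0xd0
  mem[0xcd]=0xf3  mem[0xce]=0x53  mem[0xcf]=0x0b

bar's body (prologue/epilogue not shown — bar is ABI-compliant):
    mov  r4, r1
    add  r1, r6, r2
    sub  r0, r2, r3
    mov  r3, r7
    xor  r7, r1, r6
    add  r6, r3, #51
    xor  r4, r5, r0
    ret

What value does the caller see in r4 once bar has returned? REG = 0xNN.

prologue: push r3 → mem[0xcf]=0x44, sp=0xcf
prologue: push r4 → mem[0xce]=0x59, sp=0xce
prologue: push r6 → mem[0xcd]=0x68, sp=0xcd
body[0] mov  r4, r1 → r4=0xbb
body[1] add  r1, r6, r2 → r1=0x44
body[2] sub  r0, r2, r3 → r0=0x98
body[3] mov  r3, r7 → r3=0x85
body[4] xor  r7, r1, r6 → r7=0x2c
body[5] add  r6, r3, #51 → r6=0xb8
body[6] xor  r4, r5, r0 → r4=0x86
epilogue: pop r6=0x68, sp=0xce
epilogue: pop r4=0x59, sp=0xcf
epilogue: pop r3=0x44, sp=0xd0
r4 is callee-saved → restored

REG = 0x59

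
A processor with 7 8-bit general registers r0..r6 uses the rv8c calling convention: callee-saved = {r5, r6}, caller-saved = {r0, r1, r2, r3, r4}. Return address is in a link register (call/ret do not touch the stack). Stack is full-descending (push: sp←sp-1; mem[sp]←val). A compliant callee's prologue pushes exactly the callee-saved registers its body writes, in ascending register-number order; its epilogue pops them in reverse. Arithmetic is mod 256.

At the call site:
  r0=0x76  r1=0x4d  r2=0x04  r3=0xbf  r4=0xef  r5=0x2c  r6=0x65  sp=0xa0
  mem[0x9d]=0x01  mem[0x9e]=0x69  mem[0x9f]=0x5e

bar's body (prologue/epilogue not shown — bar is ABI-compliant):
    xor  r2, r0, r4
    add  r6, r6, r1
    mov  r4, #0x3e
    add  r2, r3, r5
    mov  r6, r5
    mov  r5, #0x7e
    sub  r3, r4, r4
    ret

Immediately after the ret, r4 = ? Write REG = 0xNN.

REG = 0x3e

prologue: push r5 -> mem[0x9f]=0x2c, sp=0x9f
prologue: push r6 -> mem[0x9e]=0x65, sp=0x9e
body[0] xor  r2, r0, r4 -> r2=0x99
body[1] add  r6, r6, r1 -> r6=0xb2
body[2] mov  r4, #0x3e -> r4=0x3e
body[3] add  r2, r3, r5 -> r2=0xeb
body[4] mov  r6, r5 -> r6=0x2c
body[5] mov  r5, #0x7e -> r5=0x7e
body[6] sub  r3, r4, r4 -> r3=0x00
epilogue: pop r6=0x65, sp=0x9f
epilogue: pop r5=0x2c, sp=0xa0
r4 is caller-saved -> body value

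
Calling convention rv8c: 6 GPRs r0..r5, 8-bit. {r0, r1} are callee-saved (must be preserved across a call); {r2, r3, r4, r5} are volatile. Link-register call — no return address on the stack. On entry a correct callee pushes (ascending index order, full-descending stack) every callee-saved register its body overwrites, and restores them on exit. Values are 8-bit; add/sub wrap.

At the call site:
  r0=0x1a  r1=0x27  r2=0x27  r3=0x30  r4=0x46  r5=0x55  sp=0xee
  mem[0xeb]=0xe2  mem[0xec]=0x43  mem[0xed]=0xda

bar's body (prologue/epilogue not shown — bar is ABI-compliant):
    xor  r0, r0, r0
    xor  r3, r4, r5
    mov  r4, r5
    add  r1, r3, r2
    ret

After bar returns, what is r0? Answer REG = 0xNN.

prologue: push r0 -> mem[0xed]=0x1a, sp=0xed
prologue: push r1 -> mem[0xec]=0x27, sp=0xec
body[0] xor  r0, r0, r0 -> r0=0x00
body[1] xor  r3, r4, r5 -> r3=0x13
body[2] mov  r4, r5 -> r4=0x55
body[3] add  r1, r3, r2 -> r1=0x3a
epilogue: pop r1=0x27, sp=0xed
epilogue: pop r0=0x1a, sp=0xee
r0 is callee-saved -> restored

REG = 0x1a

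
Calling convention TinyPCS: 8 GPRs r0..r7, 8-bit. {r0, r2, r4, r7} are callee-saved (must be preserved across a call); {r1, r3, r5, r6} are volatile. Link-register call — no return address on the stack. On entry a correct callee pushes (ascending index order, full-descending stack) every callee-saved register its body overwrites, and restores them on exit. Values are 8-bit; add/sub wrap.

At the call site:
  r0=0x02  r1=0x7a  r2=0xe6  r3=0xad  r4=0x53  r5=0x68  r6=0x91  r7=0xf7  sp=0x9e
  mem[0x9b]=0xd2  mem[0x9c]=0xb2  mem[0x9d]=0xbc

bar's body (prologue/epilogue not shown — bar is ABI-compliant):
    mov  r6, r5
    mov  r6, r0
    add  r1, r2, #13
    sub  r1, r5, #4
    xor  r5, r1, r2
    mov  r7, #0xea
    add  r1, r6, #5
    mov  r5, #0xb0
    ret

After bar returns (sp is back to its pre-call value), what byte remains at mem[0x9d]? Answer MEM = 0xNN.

MEM = 0xf7

prologue: push r7 -> mem[0x9d]=0xf7, sp=0x9d
body[0] mov  r6, r5 -> r6=0x68
body[1] mov  r6, r0 -> r6=0x02
body[2] add  r1, r2, #13 -> r1=0xf3
body[3] sub  r1, r5, #4 -> r1=0x64
body[4] xor  r5, r1, r2 -> r5=0x82
body[5] mov  r7, #0xea -> r7=0xea
body[6] add  r1, r6, #5 -> r1=0x07
body[7] mov  r5, #0xb0 -> r5=0xb0
epilogue: pop r7=0xf7, sp=0x9e
prologue pushed ['r7'] at ['0x9d']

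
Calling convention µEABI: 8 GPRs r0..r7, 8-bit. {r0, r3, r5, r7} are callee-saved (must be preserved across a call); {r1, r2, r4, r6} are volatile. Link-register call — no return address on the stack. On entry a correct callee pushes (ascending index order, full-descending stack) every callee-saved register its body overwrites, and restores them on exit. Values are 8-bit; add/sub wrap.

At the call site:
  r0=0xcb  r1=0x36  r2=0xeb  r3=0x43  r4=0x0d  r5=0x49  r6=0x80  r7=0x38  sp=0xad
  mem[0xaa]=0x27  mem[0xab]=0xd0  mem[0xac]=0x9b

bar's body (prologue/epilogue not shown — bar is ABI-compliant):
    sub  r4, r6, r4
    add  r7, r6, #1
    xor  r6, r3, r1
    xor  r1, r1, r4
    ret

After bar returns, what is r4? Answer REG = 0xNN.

REG = 0x73

prologue: push r7 -> mem[0xac]=0x38, sp=0xac
body[0] sub  r4, r6, r4 -> r4=0x73
body[1] add  r7, r6, #1 -> r7=0x81
body[2] xor  r6, r3, r1 -> r6=0x75
body[3] xor  r1, r1, r4 -> r1=0x45
epilogue: pop r7=0x38, sp=0xad
r4 is caller-saved -> body value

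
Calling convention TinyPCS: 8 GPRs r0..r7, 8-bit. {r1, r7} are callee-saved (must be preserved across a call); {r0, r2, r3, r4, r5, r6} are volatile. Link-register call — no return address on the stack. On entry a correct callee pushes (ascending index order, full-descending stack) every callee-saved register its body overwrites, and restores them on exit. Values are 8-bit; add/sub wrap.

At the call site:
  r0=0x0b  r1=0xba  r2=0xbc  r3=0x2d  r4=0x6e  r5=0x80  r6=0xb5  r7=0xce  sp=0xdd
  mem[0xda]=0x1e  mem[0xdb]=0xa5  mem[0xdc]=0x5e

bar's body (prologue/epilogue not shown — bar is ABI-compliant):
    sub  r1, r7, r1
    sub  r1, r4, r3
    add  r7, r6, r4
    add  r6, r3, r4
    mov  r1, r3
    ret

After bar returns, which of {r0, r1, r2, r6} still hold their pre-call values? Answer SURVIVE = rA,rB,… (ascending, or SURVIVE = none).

prologue: push r1 -> mem[0xdc]=0xba, sp=0xdc
prologue: push r7 -> mem[0xdb]=0xce, sp=0xdb
body[0] sub  r1, r7, r1 -> r1=0x14
body[1] sub  r1, r4, r3 -> r1=0x41
body[2] add  r7, r6, r4 -> r7=0x23
body[3] add  r6, r3, r4 -> r6=0x9b
body[4] mov  r1, r3 -> r1=0x2d
epilogue: pop r7=0xce, sp=0xdc
epilogue: pop r1=0xba, sp=0xdd
r0: caller-saved, written=False
r1: callee-saved, written=True
r2: caller-saved, written=False
r6: caller-saved, written=True

SURVIVE = r0,r1,r2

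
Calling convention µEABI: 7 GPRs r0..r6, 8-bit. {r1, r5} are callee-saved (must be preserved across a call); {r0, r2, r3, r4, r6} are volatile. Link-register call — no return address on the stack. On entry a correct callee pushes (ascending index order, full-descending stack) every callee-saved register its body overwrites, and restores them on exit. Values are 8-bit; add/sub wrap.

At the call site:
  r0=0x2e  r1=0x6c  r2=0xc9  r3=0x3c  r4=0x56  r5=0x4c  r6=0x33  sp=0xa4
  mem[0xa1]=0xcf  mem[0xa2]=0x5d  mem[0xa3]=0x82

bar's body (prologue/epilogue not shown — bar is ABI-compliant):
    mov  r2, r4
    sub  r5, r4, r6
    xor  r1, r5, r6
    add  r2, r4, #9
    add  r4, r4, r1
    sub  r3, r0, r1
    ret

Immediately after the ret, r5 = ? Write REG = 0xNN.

REG = 0x4c

prologue: push r1 → mem[0xa3]=0x6c, sp=0xa3
prologue: push r5 → mem[0xa2]=0x4c, sp=0xa2
body[0] mov  r2, r4 → r2=0x56
body[1] sub  r5, r4, r6 → r5=0x23
body[2] xor  r1, r5, r6 → r1=0x10
body[3] add  r2, r4, #9 → r2=0x5f
body[4] add  r4, r4, r1 → r4=0x66
body[5] sub  r3, r0, r1 → r3=0x1e
epilogue: pop r5=0x4c, sp=0xa3
epilogue: pop r1=0x6c, sp=0xa4
r5 is callee-saved → restored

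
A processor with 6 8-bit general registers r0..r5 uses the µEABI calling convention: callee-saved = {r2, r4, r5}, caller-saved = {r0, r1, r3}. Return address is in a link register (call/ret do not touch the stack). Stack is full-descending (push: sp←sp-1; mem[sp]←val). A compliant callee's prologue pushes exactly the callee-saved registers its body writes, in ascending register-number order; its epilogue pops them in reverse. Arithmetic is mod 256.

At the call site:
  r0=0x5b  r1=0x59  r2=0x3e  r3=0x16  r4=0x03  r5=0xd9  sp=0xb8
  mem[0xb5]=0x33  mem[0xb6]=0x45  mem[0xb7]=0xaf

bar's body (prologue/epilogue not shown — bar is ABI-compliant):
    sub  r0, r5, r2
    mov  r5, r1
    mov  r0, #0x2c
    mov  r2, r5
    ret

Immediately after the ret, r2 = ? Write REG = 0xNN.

prologue: push r2 → mem[0xb7]=0x3e, sp=0xb7
prologue: push r5 → mem[0xb6]=0xd9, sp=0xb6
body[0] sub  r0, r5, r2 → r0=0x9b
body[1] mov  r5, r1 → r5=0x59
body[2] mov  r0, #0x2c → r0=0x2c
body[3] mov  r2, r5 → r2=0x59
epilogue: pop r5=0xd9, sp=0xb7
epilogue: pop r2=0x3e, sp=0xb8
r2 is callee-saved → restored

REG = 0x3e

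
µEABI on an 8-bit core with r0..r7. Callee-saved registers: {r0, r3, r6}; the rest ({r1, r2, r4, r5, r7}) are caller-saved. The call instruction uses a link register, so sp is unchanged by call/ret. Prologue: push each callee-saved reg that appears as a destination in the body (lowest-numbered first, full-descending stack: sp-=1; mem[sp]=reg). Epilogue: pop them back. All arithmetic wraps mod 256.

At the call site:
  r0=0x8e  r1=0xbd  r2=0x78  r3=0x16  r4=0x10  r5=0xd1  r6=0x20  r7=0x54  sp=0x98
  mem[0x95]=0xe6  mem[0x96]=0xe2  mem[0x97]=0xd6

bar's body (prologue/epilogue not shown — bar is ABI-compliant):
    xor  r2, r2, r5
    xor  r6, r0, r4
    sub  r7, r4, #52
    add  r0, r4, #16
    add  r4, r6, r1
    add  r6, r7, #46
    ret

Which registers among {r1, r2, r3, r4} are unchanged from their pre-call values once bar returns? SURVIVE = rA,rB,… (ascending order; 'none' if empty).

SURVIVE = r1,r3

prologue: push r0 → mem[0x97]=0x8e, sp=0x97
prologue: push r6 → mem[0x96]=0x20, sp=0x96
body[0] xor  r2, r2, r5 → r2=0xa9
body[1] xor  r6, r0, r4 → r6=0x9e
body[2] sub  r7, r4, #52 → r7=0xdc
body[3] add  r0, r4, #16 → r0=0x20
body[4] add  r4, r6, r1 → r4=0x5b
body[5] add  r6, r7, #46 → r6=0x0a
epilogue: pop r6=0x20, sp=0x97
epilogue: pop r0=0x8e, sp=0x98
r1: caller-saved, written=False
r2: caller-saved, written=True
r3: callee-saved, written=False
r4: caller-saved, written=True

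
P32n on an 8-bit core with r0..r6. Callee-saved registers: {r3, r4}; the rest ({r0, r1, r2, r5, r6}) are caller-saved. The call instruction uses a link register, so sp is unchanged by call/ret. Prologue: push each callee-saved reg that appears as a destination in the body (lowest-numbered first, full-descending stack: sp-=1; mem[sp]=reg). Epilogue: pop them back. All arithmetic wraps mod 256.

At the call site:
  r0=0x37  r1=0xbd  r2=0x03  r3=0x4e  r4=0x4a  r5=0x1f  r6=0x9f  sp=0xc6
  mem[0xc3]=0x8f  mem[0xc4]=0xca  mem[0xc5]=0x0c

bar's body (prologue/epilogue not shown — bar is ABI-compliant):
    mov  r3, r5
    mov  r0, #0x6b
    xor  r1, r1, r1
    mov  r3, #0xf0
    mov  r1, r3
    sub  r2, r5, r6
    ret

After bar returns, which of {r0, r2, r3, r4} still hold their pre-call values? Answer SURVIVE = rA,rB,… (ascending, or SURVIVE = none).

prologue: push r3 -> mem[0xc5]=0x4e, sp=0xc5
body[0] mov  r3, r5 -> r3=0x1f
body[1] mov  r0, #0x6b -> r0=0x6b
body[2] xor  r1, r1, r1 -> r1=0x00
body[3] mov  r3, #0xf0 -> r3=0xf0
body[4] mov  r1, r3 -> r1=0xf0
body[5] sub  r2, r5, r6 -> r2=0x80
epilogue: pop r3=0x4e, sp=0xc6
r0: caller-saved, written=True
r2: caller-saved, written=True
r3: callee-saved, written=True
r4: callee-saved, written=False

SURVIVE = r3,r4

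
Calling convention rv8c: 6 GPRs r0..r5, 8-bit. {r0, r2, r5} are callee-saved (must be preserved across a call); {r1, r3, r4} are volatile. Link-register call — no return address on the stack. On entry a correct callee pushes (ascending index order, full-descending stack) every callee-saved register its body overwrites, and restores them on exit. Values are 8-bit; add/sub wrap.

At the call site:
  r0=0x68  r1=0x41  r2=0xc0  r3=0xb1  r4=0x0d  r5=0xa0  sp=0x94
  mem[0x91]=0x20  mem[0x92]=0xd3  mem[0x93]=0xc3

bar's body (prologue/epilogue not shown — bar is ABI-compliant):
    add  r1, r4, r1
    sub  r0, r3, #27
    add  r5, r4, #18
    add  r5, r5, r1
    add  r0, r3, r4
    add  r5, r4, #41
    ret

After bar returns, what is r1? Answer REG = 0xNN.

prologue: push r0 -> mem[0x93]=0x68, sp=0x93
prologue: push r5 -> mem[0x92]=0xa0, sp=0x92
body[0] add  r1, r4, r1 -> r1=0x4e
body[1] sub  r0, r3, #27 -> r0=0x96
body[2] add  r5, r4, #18 -> r5=0x1f
body[3] add  r5, r5, r1 -> r5=0x6d
body[4] add  r0, r3, r4 -> r0=0xbe
body[5] add  r5, r4, #41 -> r5=0x36
epilogue: pop r5=0xa0, sp=0x93
epilogue: pop r0=0x68, sp=0x94
r1 is caller-saved -> body value

REG = 0x4e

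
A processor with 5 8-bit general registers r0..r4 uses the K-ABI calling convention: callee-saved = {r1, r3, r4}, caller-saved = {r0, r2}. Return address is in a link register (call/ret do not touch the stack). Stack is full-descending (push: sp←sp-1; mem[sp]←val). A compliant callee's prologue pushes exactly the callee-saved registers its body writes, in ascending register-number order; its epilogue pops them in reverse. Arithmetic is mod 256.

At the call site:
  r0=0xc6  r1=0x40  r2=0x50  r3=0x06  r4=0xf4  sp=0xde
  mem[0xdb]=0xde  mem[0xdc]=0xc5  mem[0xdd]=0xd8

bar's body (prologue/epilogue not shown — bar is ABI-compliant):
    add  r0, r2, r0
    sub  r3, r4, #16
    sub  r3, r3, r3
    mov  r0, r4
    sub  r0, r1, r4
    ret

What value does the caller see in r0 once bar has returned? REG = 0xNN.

REG = 0x4c

prologue: push r3 → mem[0xdd]=0x06, sp=0xdd
body[0] add  r0, r2, r0 → r0=0x16
body[1] sub  r3, r4, #16 → r3=0xe4
body[2] sub  r3, r3, r3 → r3=0x00
body[3] mov  r0, r4 → r0=0xf4
body[4] sub  r0, r1, r4 → r0=0x4c
epilogue: pop r3=0x06, sp=0xde
r0 is caller-saved → body value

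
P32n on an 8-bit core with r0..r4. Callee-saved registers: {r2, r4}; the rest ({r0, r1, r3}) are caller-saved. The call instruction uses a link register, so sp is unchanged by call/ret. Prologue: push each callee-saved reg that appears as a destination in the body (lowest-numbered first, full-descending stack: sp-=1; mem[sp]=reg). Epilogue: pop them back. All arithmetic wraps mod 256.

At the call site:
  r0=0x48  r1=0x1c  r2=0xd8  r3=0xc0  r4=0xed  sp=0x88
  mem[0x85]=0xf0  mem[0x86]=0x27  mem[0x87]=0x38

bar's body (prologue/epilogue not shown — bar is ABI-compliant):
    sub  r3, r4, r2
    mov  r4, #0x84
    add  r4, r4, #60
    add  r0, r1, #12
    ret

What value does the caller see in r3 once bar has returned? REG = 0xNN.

prologue: push r4 -> mem[0x87]=0xed, sp=0x87
body[0] sub  r3, r4, r2 -> r3=0x15
body[1] mov  r4, #0x84 -> r4=0x84
body[2] add  r4, r4, #60 -> r4=0xc0
body[3] add  r0, r1, #12 -> r0=0x28
epilogue: pop r4=0xed, sp=0x88
r3 is caller-saved -> body value

REG = 0x15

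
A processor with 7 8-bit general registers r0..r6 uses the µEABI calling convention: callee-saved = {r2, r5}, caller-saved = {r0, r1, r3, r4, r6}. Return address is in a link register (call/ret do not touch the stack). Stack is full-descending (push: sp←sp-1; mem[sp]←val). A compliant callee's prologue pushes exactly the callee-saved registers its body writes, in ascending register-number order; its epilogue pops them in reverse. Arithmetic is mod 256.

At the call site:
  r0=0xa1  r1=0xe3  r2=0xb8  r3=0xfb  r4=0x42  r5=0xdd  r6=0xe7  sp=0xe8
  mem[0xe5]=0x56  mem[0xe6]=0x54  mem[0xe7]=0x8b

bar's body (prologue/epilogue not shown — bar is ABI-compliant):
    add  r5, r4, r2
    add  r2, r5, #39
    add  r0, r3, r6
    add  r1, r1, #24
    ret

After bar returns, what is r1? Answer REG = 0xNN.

prologue: push r2 → mem[0xe7]=0xb8, sp=0xe7
prologue: push r5 → mem[0xe6]=0xdd, sp=0xe6
body[0] add  r5, r4, r2 → r5=0xfa
body[1] add  r2, r5, #39 → r2=0x21
body[2] add  r0, r3, r6 → r0=0xe2
body[3] add  r1, r1, #24 → r1=0xfb
epilogue: pop r5=0xdd, sp=0xe7
epilogue: pop r2=0xb8, sp=0xe8
r1 is caller-saved → body value

REG = 0xfb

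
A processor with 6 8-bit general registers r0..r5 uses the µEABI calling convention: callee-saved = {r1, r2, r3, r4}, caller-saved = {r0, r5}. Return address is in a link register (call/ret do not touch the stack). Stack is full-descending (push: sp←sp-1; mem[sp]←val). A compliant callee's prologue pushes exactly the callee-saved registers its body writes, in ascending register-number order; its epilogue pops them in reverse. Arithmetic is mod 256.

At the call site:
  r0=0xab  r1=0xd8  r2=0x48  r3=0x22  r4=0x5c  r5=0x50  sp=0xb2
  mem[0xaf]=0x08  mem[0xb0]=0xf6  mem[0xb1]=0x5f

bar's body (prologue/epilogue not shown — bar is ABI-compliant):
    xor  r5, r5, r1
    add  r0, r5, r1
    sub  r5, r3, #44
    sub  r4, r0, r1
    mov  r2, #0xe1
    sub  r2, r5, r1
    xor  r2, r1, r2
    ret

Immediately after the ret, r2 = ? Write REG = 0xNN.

prologue: push r2 → mem[0xb1]=0x48, sp=0xb1
prologue: push r4 → mem[0xb0]=0x5c, sp=0xb0
body[0] xor  r5, r5, r1 → r5=0x88
body[1] add  r0, r5, r1 → r0=0x60
body[2] sub  r5, r3, #44 → r5=0xf6
body[3] sub  r4, r0, r1 → r4=0x88
body[4] mov  r2, #0xe1 → r2=0xe1
body[5] sub  r2, r5, r1 → r2=0x1e
body[6] xor  r2, r1, r2 → r2=0xc6
epilogue: pop r4=0x5c, sp=0xb1
epilogue: pop r2=0x48, sp=0xb2
r2 is callee-saved → restored

REG = 0x48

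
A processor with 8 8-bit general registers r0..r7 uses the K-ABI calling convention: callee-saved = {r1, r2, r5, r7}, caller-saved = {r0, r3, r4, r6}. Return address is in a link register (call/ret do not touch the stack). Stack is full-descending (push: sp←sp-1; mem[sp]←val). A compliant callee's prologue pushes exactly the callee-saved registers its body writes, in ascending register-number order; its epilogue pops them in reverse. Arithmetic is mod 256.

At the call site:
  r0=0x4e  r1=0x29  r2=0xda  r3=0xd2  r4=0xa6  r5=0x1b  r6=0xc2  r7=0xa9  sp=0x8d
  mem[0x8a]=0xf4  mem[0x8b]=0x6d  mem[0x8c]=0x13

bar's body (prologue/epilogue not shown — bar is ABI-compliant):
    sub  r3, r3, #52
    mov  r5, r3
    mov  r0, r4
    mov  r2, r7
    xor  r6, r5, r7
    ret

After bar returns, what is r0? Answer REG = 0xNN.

prologue: push r2 → mem[0x8c]=0xda, sp=0x8c
prologue: push r5 → mem[0x8b]=0x1b, sp=0x8b
body[0] sub  r3, r3, #52 → r3=0x9e
body[1] mov  r5, r3 → r5=0x9e
body[2] mov  r0, r4 → r0=0xa6
body[3] mov  r2, r7 → r2=0xa9
body[4] xor  r6, r5, r7 → r6=0x37
epilogue: pop r5=0x1b, sp=0x8c
epilogue: pop r2=0xda, sp=0x8d
r0 is caller-saved → body value

REG = 0xa6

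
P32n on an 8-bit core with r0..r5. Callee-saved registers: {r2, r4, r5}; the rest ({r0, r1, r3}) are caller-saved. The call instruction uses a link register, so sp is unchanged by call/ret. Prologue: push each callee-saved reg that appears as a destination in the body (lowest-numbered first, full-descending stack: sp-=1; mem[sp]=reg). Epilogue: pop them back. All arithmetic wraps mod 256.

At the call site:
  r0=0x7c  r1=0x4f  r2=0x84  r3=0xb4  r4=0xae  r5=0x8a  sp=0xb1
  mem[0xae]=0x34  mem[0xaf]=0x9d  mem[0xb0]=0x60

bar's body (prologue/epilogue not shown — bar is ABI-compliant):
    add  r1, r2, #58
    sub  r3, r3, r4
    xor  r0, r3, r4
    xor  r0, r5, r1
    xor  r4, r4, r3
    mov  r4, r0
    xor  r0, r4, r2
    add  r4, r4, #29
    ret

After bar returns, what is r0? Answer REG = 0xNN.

REG = 0xb0

prologue: push r4 → mem[0xb0]=0xae, sp=0xb0
body[0] add  r1, r2, #58 → r1=0xbe
body[1] sub  r3, r3, r4 → r3=0x06
body[2] xor  r0, r3, r4 → r0=0xa8
body[3] xor  r0, r5, r1 → r0=0x34
body[4] xor  r4, r4, r3 → r4=0xa8
body[5] mov  r4, r0 → r4=0x34
body[6] xor  r0, r4, r2 → r0=0xb0
body[7] add  r4, r4, #29 → r4=0x51
epilogue: pop r4=0xae, sp=0xb1
r0 is caller-saved → body value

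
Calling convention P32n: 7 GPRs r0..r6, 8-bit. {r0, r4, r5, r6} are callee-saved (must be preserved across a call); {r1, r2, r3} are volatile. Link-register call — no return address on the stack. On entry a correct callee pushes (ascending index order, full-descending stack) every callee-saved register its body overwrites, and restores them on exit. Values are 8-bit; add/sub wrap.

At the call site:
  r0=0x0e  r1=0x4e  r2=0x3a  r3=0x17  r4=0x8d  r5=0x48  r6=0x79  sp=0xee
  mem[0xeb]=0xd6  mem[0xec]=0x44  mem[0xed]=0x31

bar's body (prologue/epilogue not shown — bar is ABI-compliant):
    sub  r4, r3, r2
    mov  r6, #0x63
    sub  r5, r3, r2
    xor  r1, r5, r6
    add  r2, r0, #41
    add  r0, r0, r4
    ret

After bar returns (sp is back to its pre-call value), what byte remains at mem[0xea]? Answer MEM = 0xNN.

MEM = 0x79

prologue: push r0 -> mem[0xed]=0x0e, sp=0xed
prologue: push r4 -> mem[0xec]=0x8d, sp=0xec
prologue: push r5 -> mem[0xeb]=0x48, sp=0xeb
prologue: push r6 -> mem[0xea]=0x79, sp=0xea
body[0] sub  r4, r3, r2 -> r4=0xdd
body[1] mov  r6, #0x63 -> r6=0x63
body[2] sub  r5, r3, r2 -> r5=0xdd
body[3] xor  r1, r5, r6 -> r1=0xbe
body[4] add  r2, r0, #41 -> r2=0x37
body[5] add  r0, r0, r4 -> r0=0xeb
epilogue: pop r6=0x79, sp=0xeb
epilogue: pop r5=0x48, sp=0xec
epilogue: pop r4=0x8d, sp=0xed
epilogue: pop r0=0x0e, sp=0xee
prologue pushed ['r0', 'r4', 'r5', 'r6'] at ['0xed', '0xec', '0xeb', '0xea']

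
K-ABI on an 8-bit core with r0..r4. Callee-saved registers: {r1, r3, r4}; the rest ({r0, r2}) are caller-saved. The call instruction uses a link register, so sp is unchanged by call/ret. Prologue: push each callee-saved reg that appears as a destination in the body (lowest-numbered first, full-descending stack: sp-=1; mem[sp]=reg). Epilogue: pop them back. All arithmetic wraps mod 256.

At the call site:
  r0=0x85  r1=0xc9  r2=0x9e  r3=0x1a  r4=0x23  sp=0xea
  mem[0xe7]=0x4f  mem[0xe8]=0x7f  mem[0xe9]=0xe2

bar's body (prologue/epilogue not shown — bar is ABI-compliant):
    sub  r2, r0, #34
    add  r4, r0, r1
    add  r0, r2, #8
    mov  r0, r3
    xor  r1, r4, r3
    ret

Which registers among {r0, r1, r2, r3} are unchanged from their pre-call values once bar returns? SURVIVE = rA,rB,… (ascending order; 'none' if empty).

SURVIVE = r1,r3

prologue: push r1 -> mem[0xe9]=0xc9, sp=0xe9
prologue: push r4 -> mem[0xe8]=0x23, sp=0xe8
body[0] sub  r2, r0, #34 -> r2=0x63
body[1] add  r4, r0, r1 -> r4=0x4e
body[2] add  r0, r2, #8 -> r0=0x6b
body[3] mov  r0, r3 -> r0=0x1a
body[4] xor  r1, r4, r3 -> r1=0x54
epilogue: pop r4=0x23, sp=0xe9
epilogue: pop r1=0xc9, sp=0xea
r0: caller-saved, written=True
r1: callee-saved, written=True
r2: caller-saved, written=True
r3: callee-saved, written=False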